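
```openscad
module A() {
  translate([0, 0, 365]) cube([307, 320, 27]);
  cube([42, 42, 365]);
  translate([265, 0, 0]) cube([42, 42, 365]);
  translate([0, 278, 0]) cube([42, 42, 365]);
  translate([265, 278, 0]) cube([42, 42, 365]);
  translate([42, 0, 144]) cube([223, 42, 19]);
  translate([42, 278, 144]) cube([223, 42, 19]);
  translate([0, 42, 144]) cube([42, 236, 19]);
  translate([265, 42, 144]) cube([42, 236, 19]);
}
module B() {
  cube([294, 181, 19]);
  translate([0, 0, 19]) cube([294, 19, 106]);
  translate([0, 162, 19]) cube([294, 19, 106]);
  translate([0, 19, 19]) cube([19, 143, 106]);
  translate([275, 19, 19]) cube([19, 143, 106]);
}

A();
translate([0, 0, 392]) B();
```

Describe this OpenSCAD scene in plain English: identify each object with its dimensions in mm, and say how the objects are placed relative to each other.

A is a simple wooden stool: a rectangular seat 307 mm (x) by 320 mm (y), 27 mm thick, top face at z = 392 mm, on four square legs, each 42×42 mm in cross-section. The legs rest on z = 0, each flush with a corner of the seat. Four stretchers, 42 mm wide and 19 mm tall, connect adjacent legs with their undersides at z = 144 mm, each running between the inner faces of the legs it joins and aligned with the legs' outer faces on the other axis.

B is an open-topped rectangular box: outside dimensions 294×181×125 mm, with a uniform wall and base thickness of 19 mm. The base is a full 294×181 slab on the floor; four walls sit on top of the base. The front and back walls (the −y and +y sides) span the full width; the two side walls fit between them.

The open box is on top of the stool.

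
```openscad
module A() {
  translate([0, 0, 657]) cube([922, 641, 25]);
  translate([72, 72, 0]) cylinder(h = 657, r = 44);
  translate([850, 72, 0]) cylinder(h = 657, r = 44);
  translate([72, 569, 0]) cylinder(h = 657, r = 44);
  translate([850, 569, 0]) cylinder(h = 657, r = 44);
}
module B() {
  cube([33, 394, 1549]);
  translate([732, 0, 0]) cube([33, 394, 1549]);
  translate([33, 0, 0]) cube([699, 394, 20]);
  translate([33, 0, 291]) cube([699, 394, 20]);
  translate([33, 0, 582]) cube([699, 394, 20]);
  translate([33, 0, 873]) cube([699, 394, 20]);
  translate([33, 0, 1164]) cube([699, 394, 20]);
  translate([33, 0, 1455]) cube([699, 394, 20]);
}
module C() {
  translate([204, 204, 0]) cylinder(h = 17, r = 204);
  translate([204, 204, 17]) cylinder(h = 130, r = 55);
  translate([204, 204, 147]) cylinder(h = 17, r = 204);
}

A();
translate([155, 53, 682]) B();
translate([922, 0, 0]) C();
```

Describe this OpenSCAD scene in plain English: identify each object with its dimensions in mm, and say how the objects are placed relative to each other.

A is a rectangular dining table. The top is 922×641×25 mm with its upper surface at z = 682 mm. It stands on four round legs of 88 mm diameter, each leg's bounding box inset 28 mm from the nearest pair of top edges, running from the floor to the underside of the top.

B is a bookshelf 765 mm wide overall, 394 mm deep and 1549 mm tall. The two sides are 33 mm thick vertical panels. 6 horizontal shelves of 20 mm thickness span between the inner faces of the sides; the lowest shelf sits on the floor and shelves are stacked with a clear vertical gap of 271 mm between each pair.

C is a spool: two coaxial disc flanges of radius 204 mm and thickness 17 mm, joined by a core cylinder of radius 55 mm and height 130 mm. The lower flange rests on z = 0 and the three cylinders share a vertical axis.

The bookshelf is on top of the table. The spool is against the table's +x side, with their −y faces flush.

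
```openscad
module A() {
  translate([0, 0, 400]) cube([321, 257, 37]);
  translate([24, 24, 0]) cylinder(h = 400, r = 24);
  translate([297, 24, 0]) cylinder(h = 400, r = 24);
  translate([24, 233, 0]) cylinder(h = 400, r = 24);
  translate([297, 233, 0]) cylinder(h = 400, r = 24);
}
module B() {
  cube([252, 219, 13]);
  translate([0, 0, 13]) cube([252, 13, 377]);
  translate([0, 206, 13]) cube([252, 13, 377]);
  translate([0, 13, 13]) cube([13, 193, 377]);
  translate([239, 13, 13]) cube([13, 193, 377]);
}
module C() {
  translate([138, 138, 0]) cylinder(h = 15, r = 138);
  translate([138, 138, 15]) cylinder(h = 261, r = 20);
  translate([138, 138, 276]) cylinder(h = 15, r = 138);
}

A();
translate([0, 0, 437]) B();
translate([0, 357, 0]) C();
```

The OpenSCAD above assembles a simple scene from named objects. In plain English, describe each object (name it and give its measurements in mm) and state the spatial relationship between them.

A is a four-legged stool. The seat is 321×257 mm, 37 mm thick, top at z = 437 mm. It stands on four round legs, each 48 mm in diameter, from z = 0 to the seat underside, each leg's axis is inset half a diameter from the nearest pair of seat edges (so the leg's bounding box is flush with the corner).

B is an open-topped rectangular box: outside dimensions 252×219×390 mm, with a uniform wall and base thickness of 13 mm. The base is a full 252×219 slab on the floor; four walls sit on top of the base. The front and back walls (the −y and +y sides) span the full width; the two side walls fit between them.

C is a spool: two coaxial disc flanges of radius 138 mm and thickness 15 mm, joined by a core cylinder of radius 20 mm and height 261 mm. The lower flange rests on z = 0 and the three cylinders share a vertical axis.

The open box is on top of the stool. The spool is on the floor beside the stool on its +y side.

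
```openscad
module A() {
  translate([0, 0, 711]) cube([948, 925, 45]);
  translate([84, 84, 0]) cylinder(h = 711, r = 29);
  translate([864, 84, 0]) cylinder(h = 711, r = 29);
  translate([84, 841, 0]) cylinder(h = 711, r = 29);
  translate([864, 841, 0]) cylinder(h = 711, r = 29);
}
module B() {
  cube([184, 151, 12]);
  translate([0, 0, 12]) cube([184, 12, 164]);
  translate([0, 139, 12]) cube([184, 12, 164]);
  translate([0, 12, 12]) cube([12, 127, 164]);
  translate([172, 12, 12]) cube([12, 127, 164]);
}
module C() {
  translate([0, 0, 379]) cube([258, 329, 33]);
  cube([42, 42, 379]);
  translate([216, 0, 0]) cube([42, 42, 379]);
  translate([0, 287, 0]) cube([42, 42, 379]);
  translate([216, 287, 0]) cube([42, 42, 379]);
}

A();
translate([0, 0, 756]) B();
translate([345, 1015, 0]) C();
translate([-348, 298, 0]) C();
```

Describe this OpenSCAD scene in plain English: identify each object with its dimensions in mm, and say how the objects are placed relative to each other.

A is a rectangular dining table. The top is 948×925×45 mm with its upper surface at z = 756 mm. It stands on four round legs of 58 mm diameter, each leg's bounding box inset 55 mm from the nearest pair of top edges, running from the floor to the underside of the top.

B is an open storage box with external size 184×151×176 mm and wall thickness 12 mm (the base is also 12 mm thick). The base covers the whole footprint; the four walls stand on the base, with the y-facing walls full-width and the x-facing walls fitting between their inner faces.

C is a four-legged stool. The seat is 258×329 mm, 33 mm thick, top at z = 412 mm. It stands on four square legs, each 42×42 mm in cross-section, from z = 0 to the seat underside, each flush with a corner of the seat.

The open box is on top of the table. Two stools sit around the table at the +y, −x sides.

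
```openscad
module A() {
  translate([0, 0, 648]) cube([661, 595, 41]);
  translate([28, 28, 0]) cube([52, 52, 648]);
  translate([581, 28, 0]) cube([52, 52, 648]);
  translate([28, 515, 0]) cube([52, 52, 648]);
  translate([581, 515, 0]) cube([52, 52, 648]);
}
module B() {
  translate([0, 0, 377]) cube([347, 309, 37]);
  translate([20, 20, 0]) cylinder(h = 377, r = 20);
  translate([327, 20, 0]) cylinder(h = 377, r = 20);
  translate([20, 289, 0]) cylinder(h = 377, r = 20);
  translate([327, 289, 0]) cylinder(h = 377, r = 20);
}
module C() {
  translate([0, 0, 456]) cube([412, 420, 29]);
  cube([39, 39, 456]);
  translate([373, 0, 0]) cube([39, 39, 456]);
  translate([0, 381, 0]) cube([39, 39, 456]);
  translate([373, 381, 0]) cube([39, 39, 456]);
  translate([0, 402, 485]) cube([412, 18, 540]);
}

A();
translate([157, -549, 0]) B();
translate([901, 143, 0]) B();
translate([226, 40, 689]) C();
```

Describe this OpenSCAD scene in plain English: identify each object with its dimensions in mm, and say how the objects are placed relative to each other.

A is a table with a 661×595 mm rectangular top, 41 mm thick, top surface at z = 689 mm, supported by four 52×52 mm square legs, each inset 28 mm from the nearest pair of top edges, running from the floor.

B is a four-legged stool. The seat is 347×309 mm, 37 mm thick, top at z = 414 mm. It stands on four round legs, each 40 mm in diameter, from z = 0 to the seat underside, each leg's axis is inset half a diameter from the nearest pair of seat edges (so the leg's bounding box is flush with the corner).

C is a chair: 412×420 mm seat, 29 mm thick, top at z = 485 mm, on four 39 mm square corner legs flush with the seat edges. A 18 mm thick backrest slab spans the full seat width, extending 540 mm above the seat top, its back face flush with the seat's +y edge.

Two stools sit around the table at the −y, +x sides. The chair is on top of the table.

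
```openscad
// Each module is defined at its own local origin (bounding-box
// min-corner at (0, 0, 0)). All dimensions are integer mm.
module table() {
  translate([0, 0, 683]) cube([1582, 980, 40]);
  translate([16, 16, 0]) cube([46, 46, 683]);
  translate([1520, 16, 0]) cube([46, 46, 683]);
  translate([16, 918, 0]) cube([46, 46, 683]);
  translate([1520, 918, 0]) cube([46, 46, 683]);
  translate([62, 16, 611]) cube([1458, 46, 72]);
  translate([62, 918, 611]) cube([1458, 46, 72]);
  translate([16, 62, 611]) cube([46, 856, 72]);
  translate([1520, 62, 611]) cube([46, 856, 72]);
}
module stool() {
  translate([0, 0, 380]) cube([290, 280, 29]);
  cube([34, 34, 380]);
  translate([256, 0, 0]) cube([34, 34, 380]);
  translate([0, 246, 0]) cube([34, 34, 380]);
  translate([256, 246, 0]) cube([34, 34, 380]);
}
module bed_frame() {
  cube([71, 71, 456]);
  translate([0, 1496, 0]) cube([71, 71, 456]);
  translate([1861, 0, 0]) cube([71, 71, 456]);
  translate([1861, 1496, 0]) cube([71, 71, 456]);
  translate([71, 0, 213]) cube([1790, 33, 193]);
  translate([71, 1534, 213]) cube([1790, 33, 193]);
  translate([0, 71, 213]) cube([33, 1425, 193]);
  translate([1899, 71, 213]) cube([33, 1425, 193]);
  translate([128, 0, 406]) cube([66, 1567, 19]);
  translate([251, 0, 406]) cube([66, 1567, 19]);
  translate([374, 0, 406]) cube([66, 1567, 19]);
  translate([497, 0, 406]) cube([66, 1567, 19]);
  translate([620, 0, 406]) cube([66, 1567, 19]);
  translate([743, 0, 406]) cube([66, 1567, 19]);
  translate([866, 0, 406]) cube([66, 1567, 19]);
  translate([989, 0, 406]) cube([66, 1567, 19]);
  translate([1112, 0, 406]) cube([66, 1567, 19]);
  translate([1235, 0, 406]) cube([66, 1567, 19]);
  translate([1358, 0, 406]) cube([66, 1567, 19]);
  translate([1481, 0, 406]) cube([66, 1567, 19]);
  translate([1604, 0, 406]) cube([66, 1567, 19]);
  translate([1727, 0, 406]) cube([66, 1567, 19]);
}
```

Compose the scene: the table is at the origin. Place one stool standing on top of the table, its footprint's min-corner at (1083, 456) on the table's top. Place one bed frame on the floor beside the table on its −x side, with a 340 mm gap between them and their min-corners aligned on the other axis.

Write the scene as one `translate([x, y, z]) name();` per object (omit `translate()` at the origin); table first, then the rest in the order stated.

table();
translate([1083, 456, 723]) stool();
translate([-2272, 0, 0]) bed_frame();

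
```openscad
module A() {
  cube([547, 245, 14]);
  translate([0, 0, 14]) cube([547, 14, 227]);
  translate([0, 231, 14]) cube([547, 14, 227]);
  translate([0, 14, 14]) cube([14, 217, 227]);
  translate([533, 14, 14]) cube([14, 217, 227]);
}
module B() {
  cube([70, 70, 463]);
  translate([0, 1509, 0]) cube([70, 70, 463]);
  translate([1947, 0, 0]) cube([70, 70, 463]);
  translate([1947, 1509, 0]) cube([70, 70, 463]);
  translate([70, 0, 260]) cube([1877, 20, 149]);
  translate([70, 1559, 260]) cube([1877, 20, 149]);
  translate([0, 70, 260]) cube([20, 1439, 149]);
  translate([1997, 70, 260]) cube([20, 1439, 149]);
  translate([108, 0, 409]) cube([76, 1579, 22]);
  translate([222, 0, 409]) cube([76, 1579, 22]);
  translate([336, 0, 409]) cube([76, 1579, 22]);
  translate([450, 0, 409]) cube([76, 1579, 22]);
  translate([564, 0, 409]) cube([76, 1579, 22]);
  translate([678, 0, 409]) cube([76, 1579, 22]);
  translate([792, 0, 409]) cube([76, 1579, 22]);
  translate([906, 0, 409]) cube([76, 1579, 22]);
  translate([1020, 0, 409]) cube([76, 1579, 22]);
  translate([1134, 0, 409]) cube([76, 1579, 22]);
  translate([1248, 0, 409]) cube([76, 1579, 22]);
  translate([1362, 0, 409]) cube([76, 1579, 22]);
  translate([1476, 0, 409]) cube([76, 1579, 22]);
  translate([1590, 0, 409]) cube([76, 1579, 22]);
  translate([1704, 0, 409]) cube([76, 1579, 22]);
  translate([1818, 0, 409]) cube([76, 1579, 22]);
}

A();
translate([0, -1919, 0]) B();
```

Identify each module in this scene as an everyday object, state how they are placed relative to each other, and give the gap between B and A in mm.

A is an open box. B is a bed frame. The bed frame is on the floor beside the open box on its −y side. The gap between the bed frame and the open box is 340 mm.

The bed frame's nearest face is 340 mm from the open box's −y face.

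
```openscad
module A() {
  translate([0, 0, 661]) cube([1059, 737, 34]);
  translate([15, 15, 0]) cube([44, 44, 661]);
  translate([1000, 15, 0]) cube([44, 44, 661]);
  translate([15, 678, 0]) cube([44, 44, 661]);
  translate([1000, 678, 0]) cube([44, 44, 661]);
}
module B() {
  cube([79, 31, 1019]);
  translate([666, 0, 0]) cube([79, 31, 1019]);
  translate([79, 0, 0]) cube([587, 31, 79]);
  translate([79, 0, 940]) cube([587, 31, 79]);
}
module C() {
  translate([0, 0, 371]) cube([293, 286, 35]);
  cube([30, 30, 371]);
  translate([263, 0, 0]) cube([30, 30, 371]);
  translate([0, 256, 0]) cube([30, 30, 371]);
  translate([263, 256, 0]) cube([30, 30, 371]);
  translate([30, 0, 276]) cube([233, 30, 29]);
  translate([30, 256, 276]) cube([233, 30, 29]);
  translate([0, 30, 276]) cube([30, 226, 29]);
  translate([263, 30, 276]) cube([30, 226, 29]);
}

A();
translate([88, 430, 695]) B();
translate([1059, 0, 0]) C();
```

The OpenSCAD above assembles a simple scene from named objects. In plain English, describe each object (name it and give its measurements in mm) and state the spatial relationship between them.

A is a rectangular dining table. The top is 1059×737×34 mm with its upper surface at z = 695 mm. It stands on four 44×44 mm square legs, each inset 15 mm from the nearest pair of top edges, running from the floor to the underside of the top.

B is a picture frame with a 587×861 mm rectangular opening (x by z) and a uniform 79 mm border on every side. Frame depth is 31 mm along y. It is built from two vertical stiles running the full outside height and two horizontal rails spanning the gap between the stiles.

C is a four-legged stool. The seat is a 293×286×35 mm slab whose top surface is at z = 406 mm; four square legs, each 30×30 mm in cross-section, run from the floor (z = 0) to the underside of the seat, each flush with a corner of the seat. Four stretchers, 30 mm wide and 29 mm tall, connect adjacent legs with their undersides at z = 276 mm, each running between the inner faces of the legs it joins and aligned with the legs' outer faces on the other axis.

The picture frame is on top of the table. The stool is against the table's +x side, with their −y faces flush.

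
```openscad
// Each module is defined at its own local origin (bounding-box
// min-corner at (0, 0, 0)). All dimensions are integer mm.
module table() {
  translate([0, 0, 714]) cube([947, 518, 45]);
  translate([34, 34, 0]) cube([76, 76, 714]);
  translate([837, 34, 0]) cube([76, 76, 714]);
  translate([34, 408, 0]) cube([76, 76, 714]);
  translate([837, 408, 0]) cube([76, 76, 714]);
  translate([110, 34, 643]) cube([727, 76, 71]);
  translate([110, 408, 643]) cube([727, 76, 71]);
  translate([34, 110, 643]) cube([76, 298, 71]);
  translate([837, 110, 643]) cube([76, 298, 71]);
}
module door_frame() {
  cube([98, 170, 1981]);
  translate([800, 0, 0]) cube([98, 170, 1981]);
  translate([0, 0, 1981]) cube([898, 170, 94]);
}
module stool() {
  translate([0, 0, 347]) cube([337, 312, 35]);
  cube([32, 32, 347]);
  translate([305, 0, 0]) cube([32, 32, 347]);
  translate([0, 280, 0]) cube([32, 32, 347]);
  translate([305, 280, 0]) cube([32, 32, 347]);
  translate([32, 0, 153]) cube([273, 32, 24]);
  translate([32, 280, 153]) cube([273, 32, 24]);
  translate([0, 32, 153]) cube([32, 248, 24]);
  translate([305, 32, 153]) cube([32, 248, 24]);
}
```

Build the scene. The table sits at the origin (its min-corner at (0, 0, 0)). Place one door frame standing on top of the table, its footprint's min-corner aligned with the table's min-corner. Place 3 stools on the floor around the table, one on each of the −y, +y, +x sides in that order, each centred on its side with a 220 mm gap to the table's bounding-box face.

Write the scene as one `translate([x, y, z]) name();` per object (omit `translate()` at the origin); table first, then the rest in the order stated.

table();
translate([0, 0, 759]) door_frame();
translate([305, -532, 0]) stool();
translate([305, 738, 0]) stool();
translate([1167, 103, 0]) stool();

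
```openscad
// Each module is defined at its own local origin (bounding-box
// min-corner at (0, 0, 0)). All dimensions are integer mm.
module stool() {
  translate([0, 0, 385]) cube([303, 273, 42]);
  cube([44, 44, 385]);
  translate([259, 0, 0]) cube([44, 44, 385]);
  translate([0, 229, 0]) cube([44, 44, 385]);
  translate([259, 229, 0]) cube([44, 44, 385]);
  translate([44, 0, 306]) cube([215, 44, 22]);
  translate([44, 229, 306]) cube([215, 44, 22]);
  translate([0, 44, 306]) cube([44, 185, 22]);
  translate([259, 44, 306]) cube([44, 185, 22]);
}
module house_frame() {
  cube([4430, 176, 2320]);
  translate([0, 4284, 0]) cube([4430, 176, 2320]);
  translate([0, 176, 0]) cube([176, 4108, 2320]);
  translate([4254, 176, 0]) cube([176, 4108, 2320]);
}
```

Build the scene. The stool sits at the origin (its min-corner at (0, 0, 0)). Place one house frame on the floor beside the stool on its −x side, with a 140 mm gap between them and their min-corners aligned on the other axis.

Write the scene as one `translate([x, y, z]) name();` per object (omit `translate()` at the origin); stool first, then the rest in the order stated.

stool();
translate([-4570, 0, 0]) house_frame();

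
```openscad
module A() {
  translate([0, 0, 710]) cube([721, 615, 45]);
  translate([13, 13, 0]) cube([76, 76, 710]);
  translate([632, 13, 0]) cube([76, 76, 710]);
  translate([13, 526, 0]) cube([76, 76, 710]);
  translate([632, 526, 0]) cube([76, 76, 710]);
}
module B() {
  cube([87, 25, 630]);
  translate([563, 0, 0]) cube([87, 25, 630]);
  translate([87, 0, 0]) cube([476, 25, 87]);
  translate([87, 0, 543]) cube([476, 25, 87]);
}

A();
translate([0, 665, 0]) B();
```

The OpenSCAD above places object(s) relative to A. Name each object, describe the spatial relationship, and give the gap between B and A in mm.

A is a table. B is a picture frame. The picture frame is on the floor beside the table on its +y side. The gap between the picture frame and the table is 50 mm.

The picture frame's nearest face is 50 mm from the table's +y face.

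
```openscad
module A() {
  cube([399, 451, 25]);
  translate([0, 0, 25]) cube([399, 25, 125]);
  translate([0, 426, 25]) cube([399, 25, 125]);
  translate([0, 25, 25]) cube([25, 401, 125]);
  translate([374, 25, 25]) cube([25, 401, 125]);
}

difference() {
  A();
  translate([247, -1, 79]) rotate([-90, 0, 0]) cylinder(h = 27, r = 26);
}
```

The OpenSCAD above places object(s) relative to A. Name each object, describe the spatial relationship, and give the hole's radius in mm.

A is an open box. The open box has a circular hole through its front wall. The hole's radius is 26 mm.

The subtracted cylinder has r = 26 mm.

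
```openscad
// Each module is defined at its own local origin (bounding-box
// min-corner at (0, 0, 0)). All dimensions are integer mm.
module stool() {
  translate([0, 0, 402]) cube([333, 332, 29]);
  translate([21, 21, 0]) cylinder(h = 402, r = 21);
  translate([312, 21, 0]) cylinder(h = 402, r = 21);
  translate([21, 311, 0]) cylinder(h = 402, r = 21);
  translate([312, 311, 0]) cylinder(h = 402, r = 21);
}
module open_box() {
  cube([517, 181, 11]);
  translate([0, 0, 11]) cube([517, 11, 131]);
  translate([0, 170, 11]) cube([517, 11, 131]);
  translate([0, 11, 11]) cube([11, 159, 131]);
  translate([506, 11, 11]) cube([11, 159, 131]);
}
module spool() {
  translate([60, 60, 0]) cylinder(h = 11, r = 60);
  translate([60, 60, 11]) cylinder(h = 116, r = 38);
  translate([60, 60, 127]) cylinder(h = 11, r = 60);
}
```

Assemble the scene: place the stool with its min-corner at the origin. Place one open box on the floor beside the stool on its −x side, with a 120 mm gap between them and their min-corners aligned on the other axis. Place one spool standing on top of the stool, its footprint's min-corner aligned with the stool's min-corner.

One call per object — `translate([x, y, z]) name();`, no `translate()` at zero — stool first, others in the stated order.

stool();
translate([-637, 0, 0]) open_box();
translate([0, 0, 431]) spool();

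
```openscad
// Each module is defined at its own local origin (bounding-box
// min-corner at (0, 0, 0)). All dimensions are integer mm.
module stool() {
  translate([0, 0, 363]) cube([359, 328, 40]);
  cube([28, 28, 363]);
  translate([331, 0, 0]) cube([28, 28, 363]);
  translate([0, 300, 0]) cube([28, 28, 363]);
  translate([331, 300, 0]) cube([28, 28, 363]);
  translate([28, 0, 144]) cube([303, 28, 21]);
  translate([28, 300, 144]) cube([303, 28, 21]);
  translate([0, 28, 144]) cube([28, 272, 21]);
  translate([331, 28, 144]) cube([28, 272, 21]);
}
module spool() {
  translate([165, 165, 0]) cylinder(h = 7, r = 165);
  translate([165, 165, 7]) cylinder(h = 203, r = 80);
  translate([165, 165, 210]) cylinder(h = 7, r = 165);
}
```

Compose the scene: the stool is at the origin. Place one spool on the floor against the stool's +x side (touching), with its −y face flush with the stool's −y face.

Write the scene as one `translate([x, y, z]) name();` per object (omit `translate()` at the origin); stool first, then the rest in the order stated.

stool();
translate([359, 0, 0]) spool();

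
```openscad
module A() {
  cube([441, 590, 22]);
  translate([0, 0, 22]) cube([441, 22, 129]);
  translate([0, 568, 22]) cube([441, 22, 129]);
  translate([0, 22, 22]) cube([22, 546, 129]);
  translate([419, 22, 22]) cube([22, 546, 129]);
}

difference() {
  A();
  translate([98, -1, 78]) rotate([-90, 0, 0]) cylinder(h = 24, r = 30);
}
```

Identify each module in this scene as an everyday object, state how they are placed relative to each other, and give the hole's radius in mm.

A is an open box. The open box has a circular hole through its front wall. The hole's radius is 30 mm.

The subtracted cylinder has r = 30 mm.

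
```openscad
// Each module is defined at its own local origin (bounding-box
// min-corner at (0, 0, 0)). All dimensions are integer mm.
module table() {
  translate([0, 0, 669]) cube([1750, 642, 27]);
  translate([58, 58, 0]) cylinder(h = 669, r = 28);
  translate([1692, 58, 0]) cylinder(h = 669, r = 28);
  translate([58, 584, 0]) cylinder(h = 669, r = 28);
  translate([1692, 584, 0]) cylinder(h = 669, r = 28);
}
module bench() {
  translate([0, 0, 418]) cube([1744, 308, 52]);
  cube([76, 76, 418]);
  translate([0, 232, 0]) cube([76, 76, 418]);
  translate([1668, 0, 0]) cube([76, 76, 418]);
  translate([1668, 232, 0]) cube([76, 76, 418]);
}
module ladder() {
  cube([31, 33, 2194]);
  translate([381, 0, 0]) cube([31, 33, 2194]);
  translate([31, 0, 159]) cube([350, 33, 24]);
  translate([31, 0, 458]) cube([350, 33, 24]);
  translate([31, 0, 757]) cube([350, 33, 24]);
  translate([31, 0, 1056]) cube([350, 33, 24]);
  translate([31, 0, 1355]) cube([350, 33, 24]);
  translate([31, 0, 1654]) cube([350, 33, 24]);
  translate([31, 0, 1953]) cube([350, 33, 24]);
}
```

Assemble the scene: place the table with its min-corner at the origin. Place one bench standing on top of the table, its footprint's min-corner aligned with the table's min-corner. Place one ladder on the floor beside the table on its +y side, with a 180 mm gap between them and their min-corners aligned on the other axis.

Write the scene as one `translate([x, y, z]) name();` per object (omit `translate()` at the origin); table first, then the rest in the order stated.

table();
translate([0, 0, 696]) bench();
translate([0, 822, 0]) ladder();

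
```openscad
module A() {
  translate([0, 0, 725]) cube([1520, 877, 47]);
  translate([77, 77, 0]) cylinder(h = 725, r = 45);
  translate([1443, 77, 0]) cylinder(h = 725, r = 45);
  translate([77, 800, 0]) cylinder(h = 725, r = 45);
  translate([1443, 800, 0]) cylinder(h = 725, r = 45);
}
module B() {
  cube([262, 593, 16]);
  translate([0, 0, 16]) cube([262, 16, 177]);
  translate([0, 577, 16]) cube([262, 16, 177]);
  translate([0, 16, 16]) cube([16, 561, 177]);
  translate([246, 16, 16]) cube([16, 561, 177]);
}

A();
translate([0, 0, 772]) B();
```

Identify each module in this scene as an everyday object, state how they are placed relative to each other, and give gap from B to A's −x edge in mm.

A is a table. B is an open box. The open box is on top of the table. The gap from the open box to the table's −x edge is 0 mm.

The open box's min-x is at 0; the table's min-x is 0; gap = 0 mm.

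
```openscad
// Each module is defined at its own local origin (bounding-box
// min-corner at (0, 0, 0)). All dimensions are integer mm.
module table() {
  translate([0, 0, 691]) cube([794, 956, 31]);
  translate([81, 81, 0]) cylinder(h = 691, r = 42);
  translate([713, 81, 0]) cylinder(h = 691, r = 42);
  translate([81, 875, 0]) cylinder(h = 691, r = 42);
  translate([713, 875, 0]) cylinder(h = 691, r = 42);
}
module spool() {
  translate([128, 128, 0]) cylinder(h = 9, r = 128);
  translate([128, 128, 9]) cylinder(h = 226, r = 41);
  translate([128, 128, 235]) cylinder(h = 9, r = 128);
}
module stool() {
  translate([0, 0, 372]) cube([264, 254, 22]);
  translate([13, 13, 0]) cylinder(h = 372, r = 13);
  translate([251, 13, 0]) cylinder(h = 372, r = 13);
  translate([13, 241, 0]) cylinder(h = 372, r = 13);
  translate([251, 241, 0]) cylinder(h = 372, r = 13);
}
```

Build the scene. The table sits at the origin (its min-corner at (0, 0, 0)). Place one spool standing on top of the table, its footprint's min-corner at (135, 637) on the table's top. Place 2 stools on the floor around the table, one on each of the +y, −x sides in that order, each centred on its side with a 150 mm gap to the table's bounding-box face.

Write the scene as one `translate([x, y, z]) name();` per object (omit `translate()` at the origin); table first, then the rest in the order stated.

table();
translate([135, 637, 722]) spool();
translate([265, 1106, 0]) stool();
translate([-414, 351, 0]) stool();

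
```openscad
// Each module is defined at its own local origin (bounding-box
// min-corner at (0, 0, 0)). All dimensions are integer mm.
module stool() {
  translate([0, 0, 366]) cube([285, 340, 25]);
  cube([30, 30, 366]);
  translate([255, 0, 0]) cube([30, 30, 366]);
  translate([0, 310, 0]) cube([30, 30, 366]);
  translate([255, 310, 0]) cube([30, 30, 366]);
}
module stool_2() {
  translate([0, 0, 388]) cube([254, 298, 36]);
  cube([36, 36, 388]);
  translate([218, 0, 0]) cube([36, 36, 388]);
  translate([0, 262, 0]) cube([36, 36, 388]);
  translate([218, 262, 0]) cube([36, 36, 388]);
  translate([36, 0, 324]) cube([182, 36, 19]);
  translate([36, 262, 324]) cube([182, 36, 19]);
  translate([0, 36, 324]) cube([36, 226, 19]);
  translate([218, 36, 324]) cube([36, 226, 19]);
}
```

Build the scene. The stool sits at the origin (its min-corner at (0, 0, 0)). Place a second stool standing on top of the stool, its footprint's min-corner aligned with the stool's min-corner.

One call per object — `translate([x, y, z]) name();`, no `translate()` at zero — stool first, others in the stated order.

stool();
translate([0, 0, 391]) stool_2();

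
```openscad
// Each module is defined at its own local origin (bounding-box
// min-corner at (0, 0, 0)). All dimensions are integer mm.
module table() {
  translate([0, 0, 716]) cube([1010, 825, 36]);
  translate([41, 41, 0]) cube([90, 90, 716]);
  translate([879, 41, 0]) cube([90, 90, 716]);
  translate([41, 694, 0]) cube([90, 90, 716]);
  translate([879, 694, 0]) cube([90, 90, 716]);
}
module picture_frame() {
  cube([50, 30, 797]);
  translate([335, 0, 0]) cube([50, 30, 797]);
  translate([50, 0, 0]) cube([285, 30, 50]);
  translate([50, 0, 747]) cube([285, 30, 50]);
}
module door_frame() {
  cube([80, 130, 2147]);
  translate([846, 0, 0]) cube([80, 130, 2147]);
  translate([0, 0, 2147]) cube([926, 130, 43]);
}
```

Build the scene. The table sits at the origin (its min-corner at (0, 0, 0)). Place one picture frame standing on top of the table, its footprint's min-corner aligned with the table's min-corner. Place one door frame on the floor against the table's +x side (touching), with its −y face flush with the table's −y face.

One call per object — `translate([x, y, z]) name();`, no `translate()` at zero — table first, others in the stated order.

table();
translate([0, 0, 752]) picture_frame();
translate([1010, 0, 0]) door_frame();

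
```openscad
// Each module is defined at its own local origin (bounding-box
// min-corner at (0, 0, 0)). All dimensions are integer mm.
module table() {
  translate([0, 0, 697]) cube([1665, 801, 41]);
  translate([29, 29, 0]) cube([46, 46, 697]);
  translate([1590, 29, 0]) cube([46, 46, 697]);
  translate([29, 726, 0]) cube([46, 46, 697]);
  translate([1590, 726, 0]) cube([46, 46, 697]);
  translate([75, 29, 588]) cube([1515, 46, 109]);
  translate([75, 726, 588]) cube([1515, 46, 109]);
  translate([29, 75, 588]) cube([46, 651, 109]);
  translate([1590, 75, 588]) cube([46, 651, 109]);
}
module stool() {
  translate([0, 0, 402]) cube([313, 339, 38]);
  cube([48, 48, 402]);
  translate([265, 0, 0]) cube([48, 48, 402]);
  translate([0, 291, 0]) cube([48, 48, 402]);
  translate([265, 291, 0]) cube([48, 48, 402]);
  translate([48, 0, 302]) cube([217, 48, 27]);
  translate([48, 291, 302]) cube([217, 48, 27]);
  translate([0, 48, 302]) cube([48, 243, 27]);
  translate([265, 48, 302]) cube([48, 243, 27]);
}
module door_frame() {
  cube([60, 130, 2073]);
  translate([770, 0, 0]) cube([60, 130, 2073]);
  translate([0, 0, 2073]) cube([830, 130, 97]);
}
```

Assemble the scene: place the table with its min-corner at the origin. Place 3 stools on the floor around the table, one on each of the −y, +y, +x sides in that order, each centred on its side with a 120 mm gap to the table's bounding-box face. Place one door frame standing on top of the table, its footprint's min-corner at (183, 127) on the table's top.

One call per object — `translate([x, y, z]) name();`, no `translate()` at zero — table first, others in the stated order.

table();
translate([676, -459, 0]) stool();
translate([676, 921, 0]) stool();
translate([1785, 231, 0]) stool();
translate([183, 127, 738]) door_frame();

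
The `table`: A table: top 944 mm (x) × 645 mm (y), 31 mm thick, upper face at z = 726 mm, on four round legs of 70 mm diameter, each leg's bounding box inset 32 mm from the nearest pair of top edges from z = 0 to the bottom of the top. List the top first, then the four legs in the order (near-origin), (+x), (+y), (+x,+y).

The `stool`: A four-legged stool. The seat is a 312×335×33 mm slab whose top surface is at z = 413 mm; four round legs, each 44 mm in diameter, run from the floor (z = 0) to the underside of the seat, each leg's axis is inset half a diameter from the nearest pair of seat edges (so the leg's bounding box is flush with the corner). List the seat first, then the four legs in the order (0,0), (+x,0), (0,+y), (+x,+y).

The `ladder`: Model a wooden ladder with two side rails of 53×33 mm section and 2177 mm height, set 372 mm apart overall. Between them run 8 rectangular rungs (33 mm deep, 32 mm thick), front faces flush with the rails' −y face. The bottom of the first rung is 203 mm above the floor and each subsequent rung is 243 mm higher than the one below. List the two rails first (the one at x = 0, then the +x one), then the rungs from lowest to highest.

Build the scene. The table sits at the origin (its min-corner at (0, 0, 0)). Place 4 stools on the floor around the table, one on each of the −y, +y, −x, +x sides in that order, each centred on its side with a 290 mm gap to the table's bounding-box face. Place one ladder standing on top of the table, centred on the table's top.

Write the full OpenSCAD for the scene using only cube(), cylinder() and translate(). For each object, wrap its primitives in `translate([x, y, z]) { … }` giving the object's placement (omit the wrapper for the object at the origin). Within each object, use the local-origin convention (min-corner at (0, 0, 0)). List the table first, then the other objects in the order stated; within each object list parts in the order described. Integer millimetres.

translate([0, 0, 695]) cube([944, 645, 31]);
translate([67, 67, 0]) cylinder(h = 695, r = 35);
translate([877, 67, 0]) cylinder(h = 695, r = 35);
translate([67, 578, 0]) cylinder(h = 695, r = 35);
translate([877, 578, 0]) cylinder(h = 695, r = 35);
translate([316, -625, 0]) {
  translate([0, 0, 380]) cube([312, 335, 33]);
  translate([22, 22, 0]) cylinder(h = 380, r = 22);
  translate([290, 22, 0]) cylinder(h = 380, r = 22);
  translate([22, 313, 0]) cylinder(h = 380, r = 22);
  translate([290, 313, 0]) cylinder(h = 380, r = 22);
}
translate([316, 935, 0]) {
  translate([0, 0, 380]) cube([312, 335, 33]);
  translate([22, 22, 0]) cylinder(h = 380, r = 22);
  translate([290, 22, 0]) cylinder(h = 380, r = 22);
  translate([22, 313, 0]) cylinder(h = 380, r = 22);
  translate([290, 313, 0]) cylinder(h = 380, r = 22);
}
translate([-602, 155, 0]) {
  translate([0, 0, 380]) cube([312, 335, 33]);
  translate([22, 22, 0]) cylinder(h = 380, r = 22);
  translate([290, 22, 0]) cylinder(h = 380, r = 22);
  translate([22, 313, 0]) cylinder(h = 380, r = 22);
  translate([290, 313, 0]) cylinder(h = 380, r = 22);
}
translate([1234, 155, 0]) {
  translate([0, 0, 380]) cube([312, 335, 33]);
  translate([22, 22, 0]) cylinder(h = 380, r = 22);
  translate([290, 22, 0]) cylinder(h = 380, r = 22);
  translate([22, 313, 0]) cylinder(h = 380, r = 22);
  translate([290, 313, 0]) cylinder(h = 380, r = 22);
}
translate([286, 306, 726]) {
  cube([53, 33, 2177]);
  translate([319, 0, 0]) cube([53, 33, 2177]);
  translate([53, 0, 203]) cube([266, 33, 32]);
  translate([53, 0, 446]) cube([266, 33, 32]);
  translate([53, 0, 689]) cube([266, 33, 32]);
  translate([53, 0, 932]) cube([266, 33, 32]);
  translate([53, 0, 1175]) cube([266, 33, 32]);
  translate([53, 0, 1418]) cube([266, 33, 32]);
  translate([53, 0, 1661]) cube([266, 33, 32]);
  translate([53, 0, 1904]) cube([266, 33, 32]);
}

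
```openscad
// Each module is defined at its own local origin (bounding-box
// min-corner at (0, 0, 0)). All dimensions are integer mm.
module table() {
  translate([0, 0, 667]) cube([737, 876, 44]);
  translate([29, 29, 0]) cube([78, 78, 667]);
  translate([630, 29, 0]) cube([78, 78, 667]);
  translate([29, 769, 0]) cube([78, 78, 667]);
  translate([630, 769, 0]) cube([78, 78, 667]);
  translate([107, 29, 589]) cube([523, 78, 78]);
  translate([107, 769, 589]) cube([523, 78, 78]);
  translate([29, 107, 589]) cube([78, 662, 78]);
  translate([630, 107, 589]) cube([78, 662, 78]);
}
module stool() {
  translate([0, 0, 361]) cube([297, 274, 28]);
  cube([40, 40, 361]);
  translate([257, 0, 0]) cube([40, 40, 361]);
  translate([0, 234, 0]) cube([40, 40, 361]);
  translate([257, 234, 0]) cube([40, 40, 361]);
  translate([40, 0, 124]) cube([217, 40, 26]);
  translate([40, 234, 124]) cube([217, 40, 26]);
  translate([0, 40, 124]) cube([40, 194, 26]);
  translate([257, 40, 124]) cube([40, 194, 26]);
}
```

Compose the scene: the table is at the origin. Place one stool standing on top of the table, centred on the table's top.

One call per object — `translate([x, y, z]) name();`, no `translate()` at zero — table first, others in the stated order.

table();
translate([220, 301, 711]) stool();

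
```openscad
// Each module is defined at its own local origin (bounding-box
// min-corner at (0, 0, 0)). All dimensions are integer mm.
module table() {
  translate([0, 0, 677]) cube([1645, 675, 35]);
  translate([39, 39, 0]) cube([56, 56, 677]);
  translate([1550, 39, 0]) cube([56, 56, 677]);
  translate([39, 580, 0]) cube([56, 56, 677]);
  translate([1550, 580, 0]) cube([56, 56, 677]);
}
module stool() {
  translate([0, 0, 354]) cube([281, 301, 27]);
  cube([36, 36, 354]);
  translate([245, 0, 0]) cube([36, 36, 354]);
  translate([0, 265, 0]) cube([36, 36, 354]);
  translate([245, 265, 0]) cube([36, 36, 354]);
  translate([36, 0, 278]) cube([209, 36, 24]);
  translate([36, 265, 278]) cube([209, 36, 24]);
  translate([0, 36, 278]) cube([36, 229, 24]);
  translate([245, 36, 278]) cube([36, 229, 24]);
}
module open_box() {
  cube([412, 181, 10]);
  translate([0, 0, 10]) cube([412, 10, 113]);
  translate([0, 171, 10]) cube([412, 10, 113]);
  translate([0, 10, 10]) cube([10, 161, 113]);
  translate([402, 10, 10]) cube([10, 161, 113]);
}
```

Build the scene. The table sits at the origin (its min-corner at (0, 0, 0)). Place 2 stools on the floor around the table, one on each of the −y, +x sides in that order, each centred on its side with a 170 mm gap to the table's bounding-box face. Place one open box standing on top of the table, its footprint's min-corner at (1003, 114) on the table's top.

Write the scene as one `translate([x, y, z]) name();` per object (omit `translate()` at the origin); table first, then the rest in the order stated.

table();
translate([682, -471, 0]) stool();
translate([1815, 187, 0]) stool();
translate([1003, 114, 712]) open_box();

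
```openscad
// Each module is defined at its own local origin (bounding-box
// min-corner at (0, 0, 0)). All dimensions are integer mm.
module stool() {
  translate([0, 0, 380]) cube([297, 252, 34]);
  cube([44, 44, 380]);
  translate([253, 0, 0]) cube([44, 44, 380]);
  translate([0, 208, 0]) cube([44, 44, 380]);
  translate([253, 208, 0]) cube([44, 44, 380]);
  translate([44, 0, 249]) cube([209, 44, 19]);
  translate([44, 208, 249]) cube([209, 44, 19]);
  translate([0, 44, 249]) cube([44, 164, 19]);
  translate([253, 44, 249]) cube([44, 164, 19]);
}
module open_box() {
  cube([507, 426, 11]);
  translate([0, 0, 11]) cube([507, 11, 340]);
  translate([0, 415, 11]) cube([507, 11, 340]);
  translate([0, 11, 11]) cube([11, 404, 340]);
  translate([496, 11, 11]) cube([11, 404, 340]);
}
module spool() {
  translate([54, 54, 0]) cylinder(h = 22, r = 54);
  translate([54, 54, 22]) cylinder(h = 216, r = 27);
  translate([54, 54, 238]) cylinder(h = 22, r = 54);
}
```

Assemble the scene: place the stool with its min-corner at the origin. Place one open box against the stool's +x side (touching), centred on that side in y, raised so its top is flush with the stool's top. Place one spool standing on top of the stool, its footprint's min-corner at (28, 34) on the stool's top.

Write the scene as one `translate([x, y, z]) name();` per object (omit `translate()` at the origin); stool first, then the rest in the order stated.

stool();
translate([297, -87, 63]) open_box();
translate([28, 34, 414]) spool();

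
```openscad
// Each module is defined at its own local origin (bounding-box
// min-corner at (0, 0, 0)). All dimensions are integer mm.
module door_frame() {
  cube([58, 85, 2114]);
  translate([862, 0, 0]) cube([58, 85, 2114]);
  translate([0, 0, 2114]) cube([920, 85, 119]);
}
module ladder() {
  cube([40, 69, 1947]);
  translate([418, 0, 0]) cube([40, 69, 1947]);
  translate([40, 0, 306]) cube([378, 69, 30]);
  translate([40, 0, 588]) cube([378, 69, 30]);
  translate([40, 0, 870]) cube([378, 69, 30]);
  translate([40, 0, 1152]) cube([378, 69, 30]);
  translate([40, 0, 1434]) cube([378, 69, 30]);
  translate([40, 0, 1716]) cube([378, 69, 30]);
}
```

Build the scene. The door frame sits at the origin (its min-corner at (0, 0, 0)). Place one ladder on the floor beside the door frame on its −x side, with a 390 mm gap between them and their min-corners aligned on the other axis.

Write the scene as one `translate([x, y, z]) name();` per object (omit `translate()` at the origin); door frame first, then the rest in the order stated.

door_frame();
translate([-848, 0, 0]) ladder();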